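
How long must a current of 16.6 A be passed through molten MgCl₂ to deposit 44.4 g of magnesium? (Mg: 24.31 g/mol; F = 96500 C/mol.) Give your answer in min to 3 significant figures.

n(Mg) = 44.4 / 24.31 = 1.826 mol
Mg²⁺ + 2e⁻ → Mg, so n(e⁻) = 2 × 1.826 = 3.652 mol
Q = 3.652 × 96500 = 3.524×10^5 C
t = Q / I = 3.524×10^5 / 16.6 = 21230 s = 354 min

354 min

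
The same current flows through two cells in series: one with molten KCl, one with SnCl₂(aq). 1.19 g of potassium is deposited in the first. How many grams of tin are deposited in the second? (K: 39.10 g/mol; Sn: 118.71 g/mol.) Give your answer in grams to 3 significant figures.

n(K) = 1.19 / 39.10 = 0.03043 mol
K⁺ + e⁻ → K, so n(e⁻) = 0.03043 mol
Since the cells are in series, n(e⁻) in the Sn cell is also 0.03043 mol.
Sn²⁺ + 2e⁻ → Sn, so n(Sn) = 0.03043 / 2 = 0.01522 mol
m(Sn) = 0.01522 × 118.71 = 1.81 g

1.81 g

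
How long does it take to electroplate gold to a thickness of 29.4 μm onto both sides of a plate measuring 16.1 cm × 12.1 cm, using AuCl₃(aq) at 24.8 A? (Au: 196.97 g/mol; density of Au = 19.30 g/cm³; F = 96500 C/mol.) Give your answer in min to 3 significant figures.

21.8 min

Plated area = 2 × 16.1 × 12.1 = 389.6 cm²
Volume = 389.6 × 29.4×10⁻⁴ cm = 1.145 cm³
m(Au) = 1.145 × 19.30 = 22.10 g
n(Au) = 22.10 / 196.97 = 0.1122 mol; n(e⁻) = 3 × 0.1122 = 0.3366 mol
Q = 0.3366 × 96500 = 32480 C
t = 32480 / 24.8 = 1310 s = 21.8 min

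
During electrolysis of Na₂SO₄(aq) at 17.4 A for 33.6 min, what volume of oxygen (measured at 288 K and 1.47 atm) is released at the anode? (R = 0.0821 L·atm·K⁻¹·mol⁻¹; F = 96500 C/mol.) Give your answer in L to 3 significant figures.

Charge passed = 17.4 × 2016 = 35080 C
Moles of electrons = 35080 / 96500 = 0.3635 mol
2H₂O → O₂ + 4H⁺ + 4e⁻, so n(O₂) = 0.3635 / 4 = 0.09088 mol
V = nRT/P = 0.09088 × 0.0821 × 288 / 1.47 = 1.462 L

1.46 L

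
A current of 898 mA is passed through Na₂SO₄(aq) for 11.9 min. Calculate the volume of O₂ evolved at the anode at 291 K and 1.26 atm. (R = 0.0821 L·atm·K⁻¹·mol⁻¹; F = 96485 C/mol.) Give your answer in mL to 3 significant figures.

31.5 mL

Q = 0.898 A × 714 s = 641.2 C
n(e⁻) = Q/F = 641.2/96485 = 0.006646 mol
2H₂O → O₂ + 4H⁺ + 4e⁻, so n(O₂) = 0.006646 / 4 = 0.001662 mol
V = nRT/P = 0.001662 × 0.0821 × 291 / 1.26 = 0.03151 L
= 31.5 mL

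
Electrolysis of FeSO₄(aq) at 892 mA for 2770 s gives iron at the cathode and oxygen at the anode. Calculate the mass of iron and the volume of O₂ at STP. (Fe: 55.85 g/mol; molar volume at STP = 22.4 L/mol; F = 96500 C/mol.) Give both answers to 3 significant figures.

Q = 0.892 × 2770 = 2471 C; n(e⁻) = 2471 / 96500 = 0.02561 mol
Cathode: Fe²⁺ + 2e⁻ → Fe → n(Fe) = 0.02561/2 = 0.01281 mol → 0.715 g
Anode: 2H₂O → O₂ + 4H⁺ + 4e⁻ → n(O₂) = 0.02561/4 = 0.006403 mol → 0.143 L

0.715 g Fe; 0.143 L O₂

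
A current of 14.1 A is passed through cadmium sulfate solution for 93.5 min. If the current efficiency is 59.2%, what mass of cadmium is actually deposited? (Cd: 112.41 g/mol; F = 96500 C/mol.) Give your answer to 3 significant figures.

27.3 g

Q = 14.1 × 5610 = 79100 C
n(e⁻) = 79100 / 96500 = 0.8197 mol
Cd²⁺ + 2e⁻ → Cd, so theoretical m(Cd) = 0.4099 × 112.41 = 46.08 g
Actual mass = 59.2% × 46.08 = 27.3 g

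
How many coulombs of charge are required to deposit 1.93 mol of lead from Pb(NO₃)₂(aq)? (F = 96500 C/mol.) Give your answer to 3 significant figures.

Pb²⁺ + 2e⁻ → Pb, so n(e⁻) = 2 × 1.93 = 3.860 mol
Q = 3.860 × 96500 = 3.725×10^5 C

3.72×10^5 C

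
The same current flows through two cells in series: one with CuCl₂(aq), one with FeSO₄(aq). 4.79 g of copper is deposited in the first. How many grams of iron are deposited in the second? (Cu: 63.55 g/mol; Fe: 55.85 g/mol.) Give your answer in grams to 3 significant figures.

4.21 g

n(Cu) = 4.79 / 63.55 = 0.07537 mol
Cu²⁺ + 2e⁻ → Cu, so n(e⁻) = 2 × 0.07537 = 0.1507 mol
Same current for the same time ⇒ same n(e⁻) = 0.1507 mol in both cells.
Fe²⁺ + 2e⁻ → Fe, so n(Fe) = 0.1507 / 2 = 0.07535 mol
m(Fe) = 0.07535 × 55.85 = 4.21 g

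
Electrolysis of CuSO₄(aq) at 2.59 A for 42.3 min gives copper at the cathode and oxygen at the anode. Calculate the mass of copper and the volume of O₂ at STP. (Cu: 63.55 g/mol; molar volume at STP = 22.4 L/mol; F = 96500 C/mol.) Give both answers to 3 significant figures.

2.16 g Cu; 0.381 L O₂

Q = 2.59 × 2538 = 6573 C; n(e⁻) = 6573 / 96500 = 0.06811 mol
Cathode: Cu²⁺ + 2e⁻ → Cu → n(Cu) = 0.06811/2 = 0.03406 mol → 2.16 g
Anode: 2H₂O → O₂ + 4H⁺ + 4e⁻ → n(O₂) = 0.06811/4 = 0.01703 mol → 0.381 L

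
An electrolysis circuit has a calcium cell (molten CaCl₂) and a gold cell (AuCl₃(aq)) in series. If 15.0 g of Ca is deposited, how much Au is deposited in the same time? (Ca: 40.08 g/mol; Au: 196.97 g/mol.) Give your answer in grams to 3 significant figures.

n(Ca) = 15.0 / 40.08 = 0.3743 mol
Ca²⁺ + 2e⁻ → Ca, so n(e⁻) = 2 × 0.3743 = 0.7486 mol
Same current for the same time ⇒ same n(e⁻) = 0.7486 mol in both cells.
Au³⁺ + 3e⁻ → Au, so n(Au) = 0.7486 / 3 = 0.2495 mol
m(Au) = 0.2495 × 196.97 = 49.1 g

49.1 g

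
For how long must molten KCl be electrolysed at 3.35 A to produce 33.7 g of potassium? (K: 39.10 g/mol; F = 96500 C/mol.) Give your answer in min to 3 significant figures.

414 min

n(K) = 33.7 / 39.10 = 0.8619 mol
K⁺ + e⁻ → K, so n(e⁻) = 0.8619 mol
Q = 0.8619 × 96500 = 83170 C
t = Q / I = 83170 / 3.35 = 24830 s = 414 min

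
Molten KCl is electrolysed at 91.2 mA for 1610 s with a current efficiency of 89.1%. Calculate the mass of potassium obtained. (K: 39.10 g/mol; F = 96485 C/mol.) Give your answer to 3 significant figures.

0.0530 g

Q = 0.0912 × 1610 = 146.8 C
n(e⁻) = 146.8 / 96485 = 0.001521 mol
K⁺ + e⁻ → K, so theoretical m(K) = 0.001521 × 39.10 = 0.05947 g
Actual mass = 89.1% × 0.05947 = 0.0530 g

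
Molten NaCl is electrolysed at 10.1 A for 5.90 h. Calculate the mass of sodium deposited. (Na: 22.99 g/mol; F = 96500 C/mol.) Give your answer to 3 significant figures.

Charge passed = 10.1 × 21240 = 2.145×10^5 C
n(e⁻) = 2.145×10^5 / 96500 = 2.223 mol
Na⁺ + e⁻ → Na, so n(Na) = 2.223 mol
m = 2.223 × 22.99 = 51.1 g

51.1 g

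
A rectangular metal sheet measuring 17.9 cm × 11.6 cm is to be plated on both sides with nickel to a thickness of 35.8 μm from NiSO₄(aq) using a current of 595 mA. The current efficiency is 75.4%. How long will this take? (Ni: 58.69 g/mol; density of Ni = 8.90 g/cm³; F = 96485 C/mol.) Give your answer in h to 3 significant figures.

26.9 h

Plated area = 2 × 17.9 × 11.6 = 415.3 cm²
Volume = 415.3 × 35.8×10⁻⁴ cm = 1.487 cm³
m(Ni) = 1.487 × 8.90 = 13.23 g
n(Ni) = 13.23 / 58.69 = 0.2254 mol; n(e⁻) = 2 × 0.2254 = 0.4508 mol
Q = 0.4508 × 96485 / 0.754 = 57690 C
t = 57690 / 0.595 = 96960 s = 26.9 h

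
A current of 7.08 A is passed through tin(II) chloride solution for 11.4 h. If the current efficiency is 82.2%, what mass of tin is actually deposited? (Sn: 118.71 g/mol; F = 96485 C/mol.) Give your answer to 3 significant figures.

147 g

Q = 7.08 × 41040 = 2.906×10^5 C
n(e⁻) = 2.906×10^5 / 96485 = 3.012 mol
Sn²⁺ + 2e⁻ → Sn, so theoretical m(Sn) = 1.506 × 118.71 = 178.8 g
Actual mass = 82.2% × 178.8 = 147 g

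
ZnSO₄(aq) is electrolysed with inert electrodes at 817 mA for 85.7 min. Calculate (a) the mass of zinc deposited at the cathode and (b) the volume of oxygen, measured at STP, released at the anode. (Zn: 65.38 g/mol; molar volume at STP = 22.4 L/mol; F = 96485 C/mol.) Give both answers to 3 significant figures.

Q = 0.817 × 5142 = 4201 C; n(e⁻) = 4201 / 96485 = 0.04354 mol
Cathode: Zn²⁺ + 2e⁻ → Zn → n(Zn) = 0.04354/2 = 0.02177 mol → 1.42 g
Anode: 2H₂O → O₂ + 4H⁺ + 4e⁻ → n(O₂) = 0.04354/4 = 0.01089 mol → 0.244 L

1.42 g Zn; 0.244 L O₂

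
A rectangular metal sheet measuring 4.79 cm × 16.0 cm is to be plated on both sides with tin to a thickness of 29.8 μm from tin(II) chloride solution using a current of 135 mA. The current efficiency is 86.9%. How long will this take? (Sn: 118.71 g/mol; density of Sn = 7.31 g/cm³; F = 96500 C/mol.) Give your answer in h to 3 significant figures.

12.9 h

Plated area = 2 × 4.79 × 16.0 = 153.3 cm²
Volume = 153.3 × 29.8×10⁻⁴ cm = 0.4568 cm³
m(Sn) = 0.4568 × 7.31 = 3.339 g
n(Sn) = 3.339 / 118.71 = 0.02813 mol; n(e⁻) = 2 × 0.02813 = 0.05626 mol
Q = 0.05626 × 96500 / 0.869 = 6248 C
t = 6248 / 0.135 = 46280 s = 12.9 h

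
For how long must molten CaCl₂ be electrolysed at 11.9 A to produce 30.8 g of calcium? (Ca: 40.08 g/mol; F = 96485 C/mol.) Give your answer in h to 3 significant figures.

n(Ca) = 30.8 / 40.08 = 0.7685 mol
Ca²⁺ + 2e⁻ → Ca, so n(e⁻) = 2 × 0.7685 = 1.537 mol
Q = 1.537 × 96485 = 1.483×10^5 C
t = Q / I = 1.483×10^5 / 11.9 = 12460 s = 3.46 h

3.46 h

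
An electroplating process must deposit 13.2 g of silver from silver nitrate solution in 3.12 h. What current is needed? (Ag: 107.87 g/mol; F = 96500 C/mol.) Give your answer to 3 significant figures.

n(Ag) = 13.2 / 107.87 = 0.1224 mol
Ag⁺ + e⁻ → Ag, so n(e⁻) = 0.1224 mol
Q = 0.1224 × 96500 = 11810 C
I = Q / t = 11810 / 11232 s = 1.05 A

1.05 A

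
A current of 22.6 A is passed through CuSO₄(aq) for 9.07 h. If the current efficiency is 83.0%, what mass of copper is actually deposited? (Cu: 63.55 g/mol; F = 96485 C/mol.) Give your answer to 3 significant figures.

Q = 22.6 × 32652 = 7.379×10^5 C
n(e⁻) = 7.379×10^5 / 96485 = 7.648 mol
Cu²⁺ + 2e⁻ → Cu, so theoretical m(Cu) = 3.824 × 63.55 = 243.0 g
Actual mass = 83.0% × 243.0 = 202 g

202 g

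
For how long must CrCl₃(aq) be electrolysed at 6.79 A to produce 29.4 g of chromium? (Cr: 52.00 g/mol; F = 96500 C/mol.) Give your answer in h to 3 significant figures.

n(Cr) = 29.4 / 52.00 = 0.5654 mol
Cr³⁺ + 3e⁻ → Cr, so n(e⁻) = 3 × 0.5654 = 1.696 mol
Q = 1.696 × 96500 = 1.637×10^5 C
t = Q / I = 1.637×10^5 / 6.79 = 24110 s = 6.70 h

6.70 h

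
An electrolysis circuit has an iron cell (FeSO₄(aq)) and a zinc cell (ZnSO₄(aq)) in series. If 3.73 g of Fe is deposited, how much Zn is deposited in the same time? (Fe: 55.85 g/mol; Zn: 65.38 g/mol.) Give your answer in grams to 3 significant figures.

4.37 g

n(Fe) = 3.73 / 55.85 = 0.06679 mol
Fe²⁺ + 2e⁻ → Fe, so n(e⁻) = 2 × 0.06679 = 0.1336 mol
Since the cells are in series, n(e⁻) in the Zn cell is also 0.1336 mol.
Zn²⁺ + 2e⁻ → Zn, so n(Zn) = 0.1336 / 2 = 0.06680 mol
m(Zn) = 0.06680 × 65.38 = 4.37 g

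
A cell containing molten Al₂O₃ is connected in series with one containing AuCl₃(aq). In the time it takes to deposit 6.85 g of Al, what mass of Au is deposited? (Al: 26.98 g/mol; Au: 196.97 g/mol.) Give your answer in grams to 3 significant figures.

n(Al) = 6.85 / 26.98 = 0.2539 mol
Al³⁺ + 3e⁻ → Al, so n(e⁻) = 3 × 0.2539 = 0.7617 mol
The cells are in series, so the same charge (and hence the same n(e⁻) = 0.7617 mol) passes through both.
Au³⁺ + 3e⁻ → Au, so n(Au) = 0.7617 / 3 = 0.2539 mol
m(Au) = 0.2539 × 196.97 = 50.0 g

50.0 g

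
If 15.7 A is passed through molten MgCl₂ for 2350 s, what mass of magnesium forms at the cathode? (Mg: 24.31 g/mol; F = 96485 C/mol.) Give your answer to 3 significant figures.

4.65 g

Q = It = 15.7 × 2350 = 36900 C
n(e⁻) = 36900 / 96485 = 0.3824 mol
Mg²⁺ + 2e⁻ → Mg, so n(Mg) = 0.3824 / 2 = 0.1912 mol
m = 0.1912 × 24.31 = 4.65 g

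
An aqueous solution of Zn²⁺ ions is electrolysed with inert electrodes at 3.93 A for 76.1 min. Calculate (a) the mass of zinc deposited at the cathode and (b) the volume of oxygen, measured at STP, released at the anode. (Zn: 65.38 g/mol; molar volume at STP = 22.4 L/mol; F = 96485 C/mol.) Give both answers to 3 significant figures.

Q = 3.93 × 4566 = 17940 C; n(e⁻) = 17940 / 96485 = 0.1859 mol
Cathode: Zn²⁺ + 2e⁻ → Zn → n(Zn) = 0.1859/2 = 0.09295 mol → 6.08 g
Anode: 2H₂O → O₂ + 4H⁺ + 4e⁻ → n(O₂) = 0.1859/4 = 0.04648 mol → 1.04 L

6.08 g Zn; 1.04 L O₂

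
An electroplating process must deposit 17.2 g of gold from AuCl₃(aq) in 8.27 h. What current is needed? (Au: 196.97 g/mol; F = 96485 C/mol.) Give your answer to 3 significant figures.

n(Au) = 17.2 / 196.97 = 0.08732 mol
Au³⁺ + 3e⁻ → Au, so n(e⁻) = 3 × 0.08732 = 0.2620 mol
Q = 0.2620 × 96485 = 25280 C
I = Q / t = 25280 / 29772 s = 0.849 A

0.849 A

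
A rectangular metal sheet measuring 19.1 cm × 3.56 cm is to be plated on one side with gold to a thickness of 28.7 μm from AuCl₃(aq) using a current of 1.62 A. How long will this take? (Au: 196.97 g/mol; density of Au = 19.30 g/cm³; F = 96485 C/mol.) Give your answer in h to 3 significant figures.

Plated area = 19.1 × 3.56 = 68.00 cm²
Volume = 68.00 × 28.7×10⁻⁴ cm = 0.1952 cm³
m(Au) = 0.1952 × 19.30 = 3.767 g
n(Au) = 3.767 / 196.97 = 0.01912 mol; n(e⁻) = 3 × 0.01912 = 0.05736 mol
Q = 0.05736 × 96485 = 5534 C
t = 5534 / 1.62 = 3416 s = 0.949 h

0.949 h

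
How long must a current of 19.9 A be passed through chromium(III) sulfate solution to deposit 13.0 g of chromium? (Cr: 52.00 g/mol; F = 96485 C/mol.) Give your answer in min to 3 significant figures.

60.6 min

n(Cr) = 13.0 / 52.00 = 0.2500 mol
Cr³⁺ + 3e⁻ → Cr, so n(e⁻) = 3 × 0.2500 = 0.7500 mol
Q = 0.7500 × 96485 = 72360 C
t = Q / I = 72360 / 19.9 = 3636 s = 60.6 min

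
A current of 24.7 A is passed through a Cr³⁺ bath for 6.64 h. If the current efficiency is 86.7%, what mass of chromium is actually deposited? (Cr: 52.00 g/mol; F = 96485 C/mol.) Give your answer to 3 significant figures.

Q = 24.7 × 23904 = 5.904×10^5 C
n(e⁻) = 5.904×10^5 / 96485 = 6.119 mol
Cr³⁺ + 3e⁻ → Cr, so theoretical m(Cr) = 2.040 × 52.00 = 106.1 g
Actual mass = 86.7% × 106.1 = 92.0 g

92.0 g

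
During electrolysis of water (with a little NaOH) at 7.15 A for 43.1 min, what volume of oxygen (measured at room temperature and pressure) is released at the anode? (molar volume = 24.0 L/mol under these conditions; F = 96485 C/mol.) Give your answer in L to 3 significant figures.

Q = It = 7.15 × 2586 = 18490 C
n(e⁻) = Q/F = 18490/96485 = 0.1916 mol
2H₂O → O₂ + 4H⁺ + 4e⁻, so n(O₂) = 0.1916 / 4 = 0.04790 mol
V = 0.04790 × 24.0 = 1.150 L

1.15 L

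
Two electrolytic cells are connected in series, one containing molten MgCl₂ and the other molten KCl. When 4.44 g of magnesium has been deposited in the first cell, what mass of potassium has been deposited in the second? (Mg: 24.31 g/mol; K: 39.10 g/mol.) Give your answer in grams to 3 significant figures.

n(Mg) = 4.44 / 24.31 = 0.1826 mol
Mg²⁺ + 2e⁻ → Mg, so n(e⁻) = 2 × 0.1826 = 0.3652 mol
The cells are in series, so the same charge (and hence the same n(e⁻) = 0.3652 mol) passes through both.
K⁺ + e⁻ → K, so n(K) = 0.3652 mol
m(K) = 0.3652 × 39.10 = 14.3 g

14.3 g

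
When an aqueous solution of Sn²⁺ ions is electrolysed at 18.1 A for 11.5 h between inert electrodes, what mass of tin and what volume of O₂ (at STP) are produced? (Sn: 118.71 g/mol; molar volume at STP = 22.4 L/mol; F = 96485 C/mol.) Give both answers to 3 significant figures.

Q = 18.1 × 41400 = 7.493×10^5 C; n(e⁻) = 7.493×10^5 / 96485 = 7.766 mol
Cathode: Sn²⁺ + 2e⁻ → Sn → n(Sn) = 7.766/2 = 3.883 mol → 461 g
Anode: 2H₂O → O₂ + 4H⁺ + 4e⁻ → n(O₂) = 7.766/4 = 1.942 mol → 43.5 L

461 g Sn; 43.5 L O₂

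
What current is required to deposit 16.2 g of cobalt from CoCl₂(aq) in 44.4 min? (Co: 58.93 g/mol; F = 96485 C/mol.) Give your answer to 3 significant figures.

19.9 A

n(Co) = 16.2 / 58.93 = 0.2749 mol
Co²⁺ + 2e⁻ → Co, so n(e⁻) = 2 × 0.2749 = 0.5498 mol
Q = 0.5498 × 96485 = 53050 C
I = Q / t = 53050 / 2664 s = 19.9 A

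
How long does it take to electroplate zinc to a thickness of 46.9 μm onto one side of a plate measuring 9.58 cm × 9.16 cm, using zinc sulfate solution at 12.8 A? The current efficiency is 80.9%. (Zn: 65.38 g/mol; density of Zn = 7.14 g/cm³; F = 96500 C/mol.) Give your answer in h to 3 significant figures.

0.233 h

Plated area = 9.58 × 9.16 = 87.75 cm²
Volume = 87.75 × 46.9×10⁻⁴ cm = 0.4115 cm³
m(Zn) = 0.4115 × 7.14 = 2.938 g
n(Zn) = 2.938 / 65.38 = 0.04494 mol; n(e⁻) = 2 × 0.04494 = 0.08988 mol
Q = 0.08988 × 96500 / 0.809 = 10720 C
t = 10720 / 12.8 = 837.5 s = 0.233 h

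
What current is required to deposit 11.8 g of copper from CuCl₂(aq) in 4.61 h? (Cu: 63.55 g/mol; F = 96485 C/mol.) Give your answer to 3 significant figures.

2.16 A

n(Cu) = 11.8 / 63.55 = 0.1857 mol
Cu²⁺ + 2e⁻ → Cu, so n(e⁻) = 2 × 0.1857 = 0.3714 mol
Q = 0.3714 × 96485 = 35830 C
I = Q / t = 35830 / 16596 s = 2.16 A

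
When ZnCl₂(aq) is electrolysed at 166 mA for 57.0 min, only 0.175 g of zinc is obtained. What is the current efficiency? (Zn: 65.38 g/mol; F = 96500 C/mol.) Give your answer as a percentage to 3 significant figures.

Q = 0.166 × 3420 = 567.7 C
n(e⁻) = 567.7 / 96500 = 0.005883 mol
Zn²⁺ + 2e⁻ → Zn, so theoretical n(Zn) = 0.002942 mol → 0.1923 g
Efficiency = 0.175 / 0.1923 = 0.9100 = 91.0%

91.0%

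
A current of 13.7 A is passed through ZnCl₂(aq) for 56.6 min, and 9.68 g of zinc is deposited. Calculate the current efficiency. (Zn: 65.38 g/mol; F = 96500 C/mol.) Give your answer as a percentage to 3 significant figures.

61.4%

Q = 13.7 × 3396 = 46530 C
n(e⁻) = 46530 / 96500 = 0.4822 mol
Zn²⁺ + 2e⁻ → Zn, so theoretical n(Zn) = 0.2411 mol → 15.76 g
Efficiency = 9.68 / 15.76 = 0.6142 = 61.4%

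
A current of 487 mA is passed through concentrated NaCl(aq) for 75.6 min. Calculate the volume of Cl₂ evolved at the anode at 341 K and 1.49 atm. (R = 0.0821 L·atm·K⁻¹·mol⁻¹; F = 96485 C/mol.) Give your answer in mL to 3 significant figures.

Charge passed = 0.487 × 4536 = 2209 C
n(e⁻) = Q/F = 2209/96485 = 0.02289 mol
2Cl⁻ → Cl₂ + 2e⁻, so n(Cl₂) = 0.02289 / 2 = 0.01145 mol
V = nRT/P = 0.01145 × 0.0821 × 341 / 1.49 = 0.2151 L
= 215 mL

215 mL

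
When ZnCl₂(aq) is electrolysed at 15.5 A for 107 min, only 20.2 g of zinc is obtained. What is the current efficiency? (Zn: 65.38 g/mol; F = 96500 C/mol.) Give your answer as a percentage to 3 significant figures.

Q = 15.5 × 6420 = 99510 C
n(e⁻) = 99510 / 96500 = 1.031 mol
Zn²⁺ + 2e⁻ → Zn, so theoretical n(Zn) = 0.5155 mol → 33.70 g
Efficiency = 20.2 / 33.70 = 0.5994 = 59.9%

59.9%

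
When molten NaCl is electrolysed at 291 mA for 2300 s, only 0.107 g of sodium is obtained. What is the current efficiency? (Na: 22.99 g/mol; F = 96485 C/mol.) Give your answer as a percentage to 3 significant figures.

Q = 0.291 × 2300 = 669.3 C
n(e⁻) = 669.3 / 96485 = 0.006937 mol
Na⁺ + e⁻ → Na, so theoretical n(Na) = 0.006937 mol → 0.1595 g
Efficiency = 0.107 / 0.1595 = 0.6708 = 67.1%

67.1%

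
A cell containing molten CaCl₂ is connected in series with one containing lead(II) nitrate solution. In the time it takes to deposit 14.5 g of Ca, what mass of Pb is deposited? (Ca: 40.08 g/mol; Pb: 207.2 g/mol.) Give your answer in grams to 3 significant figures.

n(Ca) = 14.5 / 40.08 = 0.3618 mol
Ca²⁺ + 2e⁻ → Ca, so n(e⁻) = 2 × 0.3618 = 0.7236 mol
Since the cells are in series, n(e⁻) in the Pb cell is also 0.7236 mol.
Pb²⁺ + 2e⁻ → Pb, so n(Pb) = 0.7236 / 2 = 0.3618 mol
m(Pb) = 0.3618 × 207.2 = 75.0 g

75.0 g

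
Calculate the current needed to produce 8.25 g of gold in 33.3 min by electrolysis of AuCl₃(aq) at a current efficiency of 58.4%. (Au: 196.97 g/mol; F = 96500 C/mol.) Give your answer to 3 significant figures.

10.4 A

n(Au) = 8.25 / 196.97 = 0.04188 mol
Au³⁺ + 3e⁻ → Au, so n(e⁻) = 3 × 0.04188 = 0.1256 mol
Q = 0.1256 × 96500 / 0.584 = 20750 C
I = Q / t = 20750 / 1998 s = 10.4 A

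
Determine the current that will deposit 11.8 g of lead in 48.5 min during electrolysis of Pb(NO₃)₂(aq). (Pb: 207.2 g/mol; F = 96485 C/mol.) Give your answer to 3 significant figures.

3.78 A

n(Pb) = 11.8 / 207.2 = 0.05695 mol
Pb²⁺ + 2e⁻ → Pb, so n(e⁻) = 2 × 0.05695 = 0.1139 mol
Q = 0.1139 × 96485 = 10990 C
I = Q / t = 10990 / 2910 s = 3.78 A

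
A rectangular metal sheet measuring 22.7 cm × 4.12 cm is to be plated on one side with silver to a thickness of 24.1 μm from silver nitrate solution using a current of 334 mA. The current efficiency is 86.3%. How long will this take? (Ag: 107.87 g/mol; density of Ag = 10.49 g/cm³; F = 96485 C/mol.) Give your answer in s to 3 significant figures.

7340 s

Plated area = 22.7 × 4.12 = 93.52 cm²
Volume = 93.52 × 24.1×10⁻⁴ cm = 0.2254 cm³
m(Ag) = 0.2254 × 10.49 = 2.364 g
n(Ag) = 2.364 / 107.87 = 0.02192 mol; n(e⁻) = 0.02192 mol
Q = 0.02192 × 96485 / 0.863 = 2451 C
t = 2451 / 0.334 = 7338 s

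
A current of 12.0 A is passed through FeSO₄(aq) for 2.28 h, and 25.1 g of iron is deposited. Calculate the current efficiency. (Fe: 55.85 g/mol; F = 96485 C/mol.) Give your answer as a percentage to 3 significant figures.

Q = 12.0 × 8208 = 98500 C
n(e⁻) = 98500 / 96485 = 1.021 mol
Fe²⁺ + 2e⁻ → Fe, so theoretical n(Fe) = 0.5105 mol → 28.51 g
Efficiency = 25.1 / 28.51 = 0.8804 = 88.0%

88.0%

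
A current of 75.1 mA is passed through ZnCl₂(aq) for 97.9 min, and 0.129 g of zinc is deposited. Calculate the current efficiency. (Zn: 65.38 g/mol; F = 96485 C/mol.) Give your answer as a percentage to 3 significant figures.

Q = 0.0751 × 5874 = 441.1 C
n(e⁻) = 441.1 / 96485 = 0.004572 mol
Zn²⁺ + 2e⁻ → Zn, so theoretical n(Zn) = 0.002286 mol → 0.1495 g
Efficiency = 0.129 / 0.1495 = 0.8629 = 86.3%

86.3%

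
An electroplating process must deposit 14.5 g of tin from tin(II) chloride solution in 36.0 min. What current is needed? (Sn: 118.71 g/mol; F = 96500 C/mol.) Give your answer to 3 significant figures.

10.9 A

n(Sn) = 14.5 / 118.71 = 0.1221 mol
Sn²⁺ + 2e⁻ → Sn, so n(e⁻) = 2 × 0.1221 = 0.2442 mol
Q = 0.2442 × 96500 = 23570 C
I = Q / t = 23570 / 2160 s = 10.9 A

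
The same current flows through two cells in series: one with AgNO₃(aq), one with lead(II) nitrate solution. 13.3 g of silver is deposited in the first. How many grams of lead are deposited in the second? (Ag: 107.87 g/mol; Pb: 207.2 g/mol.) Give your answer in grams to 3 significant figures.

n(Ag) = 13.3 / 107.87 = 0.1233 mol
Ag⁺ + e⁻ → Ag, so n(e⁻) = 0.1233 mol
Since the cells are in series, n(e⁻) in the Pb cell is also 0.1233 mol.
Pb²⁺ + 2e⁻ → Pb, so n(Pb) = 0.1233 / 2 = 0.06165 mol
m(Pb) = 0.06165 × 207.2 = 12.8 g

12.8 g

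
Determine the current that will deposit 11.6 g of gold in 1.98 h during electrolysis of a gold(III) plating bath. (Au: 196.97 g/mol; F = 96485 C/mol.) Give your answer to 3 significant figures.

2.39 A

n(Au) = 11.6 / 196.97 = 0.05889 mol
Au³⁺ + 3e⁻ → Au, so n(e⁻) = 3 × 0.05889 = 0.1767 mol
Q = 0.1767 × 96485 = 17050 C
I = Q / t = 17050 / 7128 s = 2.39 A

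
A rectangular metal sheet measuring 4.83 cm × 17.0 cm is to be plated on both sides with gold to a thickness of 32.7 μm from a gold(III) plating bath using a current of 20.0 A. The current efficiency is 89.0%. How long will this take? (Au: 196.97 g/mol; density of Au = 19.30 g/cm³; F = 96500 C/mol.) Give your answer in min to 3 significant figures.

Plated area = 2 × 4.83 × 17.0 = 164.2 cm²
Volume = 164.2 × 32.7×10⁻⁴ cm = 0.5369 cm³
m(Au) = 0.5369 × 19.30 = 10.36 g
n(Au) = 10.36 / 196.97 = 0.05260 mol; n(e⁻) = 3 × 0.05260 = 0.1578 mol
Q = 0.1578 × 96500 / 0.890 = 17110 C
t = 17110 / 20.0 = 855.5 s = 14.3 min

14.3 min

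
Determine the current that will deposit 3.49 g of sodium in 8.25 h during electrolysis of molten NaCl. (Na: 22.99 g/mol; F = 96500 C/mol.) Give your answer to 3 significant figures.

n(Na) = 3.49 / 22.99 = 0.1518 mol
Na⁺ + e⁻ → Na, so n(e⁻) = 0.1518 mol
Q = 0.1518 × 96500 = 14650 C
I = Q / t = 14650 / 29700 s = 0.493 A

0.493 A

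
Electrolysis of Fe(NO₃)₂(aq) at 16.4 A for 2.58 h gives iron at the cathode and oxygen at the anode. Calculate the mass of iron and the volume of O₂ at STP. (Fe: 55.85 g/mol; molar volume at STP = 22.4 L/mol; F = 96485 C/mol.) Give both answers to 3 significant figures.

Q = 16.4 × 9288 = 1.523×10^5 C; n(e⁻) = 1.523×10^5 / 96485 = 1.578 mol
Cathode: Fe²⁺ + 2e⁻ → Fe → n(Fe) = 1.578/2 = 0.7890 mol → 44.1 g
Anode: 2H₂O → O₂ + 4H⁺ + 4e⁻ → n(O₂) = 1.578/4 = 0.3945 mol → 8.84 L

44.1 g Fe; 8.84 L O₂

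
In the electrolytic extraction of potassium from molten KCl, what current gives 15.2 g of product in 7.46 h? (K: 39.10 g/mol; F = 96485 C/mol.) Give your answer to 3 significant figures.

1.40 A

n(K) = 15.2 / 39.10 = 0.3887 mol
K⁺ + e⁻ → K, so n(e⁻) = 0.3887 mol
Q = 0.3887 × 96485 = 37500 C
I = Q / t = 37500 / 26856 s = 1.40 A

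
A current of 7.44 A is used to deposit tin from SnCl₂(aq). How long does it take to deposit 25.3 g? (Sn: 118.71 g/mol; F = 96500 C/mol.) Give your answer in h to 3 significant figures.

n(Sn) = 25.3 / 118.71 = 0.2131 mol
Sn²⁺ + 2e⁻ → Sn, so n(e⁻) = 2 × 0.2131 = 0.4262 mol
Q = 0.4262 × 96500 = 41130 C
t = Q / I = 41130 / 7.44 = 5528 s = 1.54 h

1.54 h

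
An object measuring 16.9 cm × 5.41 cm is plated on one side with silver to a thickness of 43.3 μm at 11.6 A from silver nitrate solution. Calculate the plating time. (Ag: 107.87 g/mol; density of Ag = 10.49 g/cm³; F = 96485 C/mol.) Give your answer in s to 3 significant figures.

320 s

Plated area = 16.9 × 5.41 = 91.43 cm²
Volume = 91.43 × 43.3×10⁻⁴ cm = 0.3959 cm³
m(Ag) = 0.3959 × 10.49 = 4.153 g
n(Ag) = 4.153 / 107.87 = 0.03850 mol; n(e⁻) = 0.03850 mol
Q = 0.03850 × 96485 = 3715 C
t = 3715 / 11.6 = 320.3 s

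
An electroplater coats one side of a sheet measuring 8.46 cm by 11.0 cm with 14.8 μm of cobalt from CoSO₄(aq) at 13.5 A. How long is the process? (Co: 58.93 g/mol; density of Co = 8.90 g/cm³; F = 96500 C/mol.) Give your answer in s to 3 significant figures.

297 s

Plated area = 8.46 × 11.0 = 93.06 cm²
Volume = 93.06 × 14.8×10⁻⁴ cm = 0.1377 cm³
m(Co) = 0.1377 × 8.90 = 1.226 g
n(Co) = 1.226 / 58.93 = 0.02080 mol; n(e⁻) = 2 × 0.02080 = 0.04160 mol
Q = 0.04160 × 96500 = 4014 C
t = 4014 / 13.5 = 297.3 s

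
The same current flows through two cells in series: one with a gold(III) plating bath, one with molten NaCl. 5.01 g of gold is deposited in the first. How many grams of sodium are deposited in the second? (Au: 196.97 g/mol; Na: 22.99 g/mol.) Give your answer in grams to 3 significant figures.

1.75 g

n(Au) = 5.01 / 196.97 = 0.02544 mol
Au³⁺ + 3e⁻ → Au, so n(e⁻) = 3 × 0.02544 = 0.07632 mol
Since the cells are in series, n(e⁻) in the Na cell is also 0.07632 mol.
Na⁺ + e⁻ → Na, so n(Na) = 0.07632 mol
m(Na) = 0.07632 × 22.99 = 1.75 g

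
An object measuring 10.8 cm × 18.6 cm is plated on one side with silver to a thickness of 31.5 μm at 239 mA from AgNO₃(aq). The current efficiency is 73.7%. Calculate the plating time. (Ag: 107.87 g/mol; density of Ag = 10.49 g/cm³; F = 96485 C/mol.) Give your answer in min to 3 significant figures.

Plated area = 10.8 × 18.6 = 200.9 cm²
Volume = 200.9 × 31.5×10⁻⁴ cm = 0.6328 cm³
m(Ag) = 0.6328 × 10.49 = 6.638 g
n(Ag) = 6.638 / 107.87 = 0.06154 mol; n(e⁻) = 0.06154 mol
Q = 0.06154 × 96485 / 0.737 = 8057 C
t = 8057 / 0.239 = 33710 s = 562 min

562 min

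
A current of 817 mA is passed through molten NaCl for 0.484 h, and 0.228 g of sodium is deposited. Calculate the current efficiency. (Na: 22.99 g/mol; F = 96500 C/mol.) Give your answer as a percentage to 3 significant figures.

Q = 0.817 × 1742.4 = 1424 C
n(e⁻) = 1424 / 96500 = 0.01476 mol
Na⁺ + e⁻ → Na, so theoretical n(Na) = 0.01476 mol → 0.3393 g
Efficiency = 0.228 / 0.3393 = 0.6720 = 67.2%

67.2%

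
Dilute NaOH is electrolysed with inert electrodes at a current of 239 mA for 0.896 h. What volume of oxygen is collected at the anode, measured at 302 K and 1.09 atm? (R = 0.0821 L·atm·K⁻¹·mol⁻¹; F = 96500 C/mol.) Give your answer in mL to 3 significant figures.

Q = 0.239 A × 3225.6 s = 770.9 C
Moles of electrons = 770.9 / 96500 = 0.007989 mol
2H₂O → O₂ + 4H⁺ + 4e⁻, so n(O₂) = 0.007989 / 4 = 0.001997 mol
V = nRT/P = 0.001997 × 0.0821 × 302 / 1.09 = 0.04543 L
= 45.4 mL

45.4 mL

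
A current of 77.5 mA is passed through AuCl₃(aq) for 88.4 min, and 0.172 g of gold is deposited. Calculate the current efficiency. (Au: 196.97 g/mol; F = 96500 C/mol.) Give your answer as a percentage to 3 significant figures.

Q = 0.0775 × 5304 = 411.1 C
n(e⁻) = 411.1 / 96500 = 0.004260 mol
Au³⁺ + 3e⁻ → Au, so theoretical n(Au) = 0.001420 mol → 0.2797 g
Efficiency = 0.172 / 0.2797 = 0.6149 = 61.5%

61.5%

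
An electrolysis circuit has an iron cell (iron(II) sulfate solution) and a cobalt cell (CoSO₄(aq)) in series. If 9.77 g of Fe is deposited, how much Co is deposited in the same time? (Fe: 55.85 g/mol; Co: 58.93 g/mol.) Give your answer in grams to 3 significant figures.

10.3 g

n(Fe) = 9.77 / 55.85 = 0.1749 mol
Fe²⁺ + 2e⁻ → Fe, so n(e⁻) = 2 × 0.1749 = 0.3498 mol
In series, the same 0.3498 mol of electrons flows through the second cell.
Co²⁺ + 2e⁻ → Co, so n(Co) = 0.3498 / 2 = 0.1749 mol
m(Co) = 0.1749 × 58.93 = 10.3 g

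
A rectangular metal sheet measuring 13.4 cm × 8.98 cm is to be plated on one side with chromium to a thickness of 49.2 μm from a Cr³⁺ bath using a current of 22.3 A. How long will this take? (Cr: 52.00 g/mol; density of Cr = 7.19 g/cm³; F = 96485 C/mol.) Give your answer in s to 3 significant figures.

Plated area = 13.4 × 8.98 = 120.3 cm²
Volume = 120.3 × 49.2×10⁻⁴ cm = 0.5919 cm³
m(Cr) = 0.5919 × 7.19 = 4.256 g
n(Cr) = 4.256 / 52.00 = 0.08185 mol; n(e⁻) = 3 × 0.08185 = 0.2456 mol
Q = 0.2456 × 96485 = 23700 C
t = 23700 / 22.3 = 1063 s

1060 s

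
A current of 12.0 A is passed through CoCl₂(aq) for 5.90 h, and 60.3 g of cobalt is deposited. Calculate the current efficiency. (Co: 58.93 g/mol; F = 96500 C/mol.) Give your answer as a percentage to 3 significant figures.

Q = 12.0 × 21240 = 2.549×10^5 C
n(e⁻) = 2.549×10^5 / 96500 = 2.641 mol
Co²⁺ + 2e⁻ → Co, so theoretical n(Co) = 1.321 mol → 77.85 g
Efficiency = 60.3 / 77.85 = 0.7746 = 77.5%

77.5%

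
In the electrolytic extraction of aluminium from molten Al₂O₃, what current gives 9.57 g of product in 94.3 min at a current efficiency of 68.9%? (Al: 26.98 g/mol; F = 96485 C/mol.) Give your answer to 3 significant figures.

n(Al) = 9.57 / 26.98 = 0.3547 mol
Al³⁺ + 3e⁻ → Al, so n(e⁻) = 3 × 0.3547 = 1.064 mol
Q = 1.064 × 96485 / 0.689 = 1.490×10^5 C
I = Q / t = 1.490×10^5 / 5658 s = 26.3 A

26.3 A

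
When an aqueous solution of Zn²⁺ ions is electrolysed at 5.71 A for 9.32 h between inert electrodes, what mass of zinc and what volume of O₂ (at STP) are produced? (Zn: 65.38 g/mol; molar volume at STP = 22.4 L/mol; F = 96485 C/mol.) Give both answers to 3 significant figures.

Q = 5.71 × 33552 = 1.916×10^5 C; n(e⁻) = 1.916×10^5 / 96485 = 1.986 mol
Cathode: Zn²⁺ + 2e⁻ → Zn → n(Zn) = 1.986/2 = 0.9930 mol → 64.9 g
Anode: 2H₂O → O₂ + 4H⁺ + 4e⁻ → n(O₂) = 1.986/4 = 0.4965 mol → 11.1 L

64.9 g Zn; 11.1 L O₂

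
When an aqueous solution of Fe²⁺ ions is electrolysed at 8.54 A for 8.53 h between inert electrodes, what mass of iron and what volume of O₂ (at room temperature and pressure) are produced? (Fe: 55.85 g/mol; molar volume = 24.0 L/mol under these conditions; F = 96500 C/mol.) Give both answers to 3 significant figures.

75.9 g Fe; 16.3 L O₂

Q = 8.54 × 30708 = 2.622×10^5 C; n(e⁻) = 2.622×10^5 / 96500 = 2.717 mol
Cathode: Fe²⁺ + 2e⁻ → Fe → n(Fe) = 2.717/2 = 1.359 mol → 75.9 g
Anode: 2H₂O → O₂ + 4H⁺ + 4e⁻ → n(O₂) = 2.717/4 = 0.6793 mol → 16.3 L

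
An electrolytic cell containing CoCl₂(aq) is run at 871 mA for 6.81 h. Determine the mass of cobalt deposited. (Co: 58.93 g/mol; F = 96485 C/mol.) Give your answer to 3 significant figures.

6.52 g

Charge passed = 0.871 × 24516 = 21350 C
n(e⁻) = 21350 / 96485 = 0.2213 mol
Co²⁺ + 2e⁻ → Co, so n(Co) = 0.2213 / 2 = 0.1107 mol
m = 0.1107 × 58.93 = 6.52 g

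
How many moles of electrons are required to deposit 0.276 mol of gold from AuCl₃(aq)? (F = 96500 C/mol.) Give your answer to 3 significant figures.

0.828 mol

Au³⁺ + 3e⁻ → Au, so n(e⁻) = 3 × 0.276 = 0.8280 mol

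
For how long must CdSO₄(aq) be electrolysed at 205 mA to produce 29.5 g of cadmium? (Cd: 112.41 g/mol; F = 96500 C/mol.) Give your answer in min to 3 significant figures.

n(Cd) = 29.5 / 112.41 = 0.2624 mol
Cd²⁺ + 2e⁻ → Cd, so n(e⁻) = 2 × 0.2624 = 0.5248 mol
Q = 0.5248 × 96500 = 50640 C
t = Q / I = 50640 / 0.205 = 2.470×10^5 s = 4120 min

4120 min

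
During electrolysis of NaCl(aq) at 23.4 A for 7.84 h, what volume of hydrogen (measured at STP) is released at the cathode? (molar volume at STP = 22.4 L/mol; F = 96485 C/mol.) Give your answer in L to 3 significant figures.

76.7 L

Q = 23.4 A × 28224 s = 6.604×10^5 C
n(e⁻) = Q/F = 6.604×10^5/96485 = 6.845 mol
2H⁺ + 2e⁻ → H₂, so n(H₂) = 6.845 / 2 = 3.423 mol
V = 3.423 × 22.4 = 76.68 L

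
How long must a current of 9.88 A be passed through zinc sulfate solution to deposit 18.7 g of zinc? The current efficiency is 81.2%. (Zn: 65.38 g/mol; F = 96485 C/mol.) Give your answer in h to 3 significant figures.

n(Zn) = 18.7 / 65.38 = 0.2860 mol
Zn²⁺ + 2e⁻ → Zn, so n(e⁻) = 2 × 0.2860 = 0.5720 mol
Q = 0.5720 × 96485 / 0.812 = 67970 C
t = Q / I = 67970 / 9.88 = 6880 s = 1.91 h

1.91 h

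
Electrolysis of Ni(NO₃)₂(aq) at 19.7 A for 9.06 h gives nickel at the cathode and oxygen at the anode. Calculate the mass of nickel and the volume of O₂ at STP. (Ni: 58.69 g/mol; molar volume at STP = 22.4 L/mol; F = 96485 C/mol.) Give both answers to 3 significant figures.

Q = 19.7 × 32616 = 6.425×10^5 C; n(e⁻) = 6.425×10^5 / 96485 = 6.659 mol
Cathode: Ni²⁺ + 2e⁻ → Ni → n(Ni) = 6.659/2 = 3.330 mol → 195 g
Anode: 2H₂O → O₂ + 4H⁺ + 4e⁻ → n(O₂) = 6.659/4 = 1.665 mol → 37.3 L

195 g Ni; 37.3 L O₂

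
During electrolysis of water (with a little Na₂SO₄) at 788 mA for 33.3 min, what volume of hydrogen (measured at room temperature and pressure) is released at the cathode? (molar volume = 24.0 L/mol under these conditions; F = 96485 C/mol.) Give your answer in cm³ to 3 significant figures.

196 cm³

Q = 0.788 A × 1998 s = 1574 C
n(e⁻) = 1574 / 96485 = 0.01631 mol
2H⁺ + 2e⁻ → H₂, so n(H₂) = 0.01631 / 2 = 0.008155 mol
V = 0.008155 × 24.0 = 0.1957 L
= 196 cm³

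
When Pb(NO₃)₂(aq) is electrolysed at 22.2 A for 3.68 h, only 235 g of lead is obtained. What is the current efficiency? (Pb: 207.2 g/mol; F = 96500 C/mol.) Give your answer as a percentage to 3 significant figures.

Q = 22.2 × 13248 = 2.941×10^5 C
n(e⁻) = 2.941×10^5 / 96500 = 3.048 mol
Pb²⁺ + 2e⁻ → Pb, so theoretical n(Pb) = 1.524 mol → 315.8 g
Efficiency = 235 / 315.8 = 0.7441 = 74.4%

74.4%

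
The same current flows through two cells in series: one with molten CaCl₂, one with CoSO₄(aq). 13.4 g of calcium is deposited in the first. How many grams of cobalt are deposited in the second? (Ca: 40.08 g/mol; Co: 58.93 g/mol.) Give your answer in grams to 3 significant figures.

n(Ca) = 13.4 / 40.08 = 0.3343 mol
Ca²⁺ + 2e⁻ → Ca, so n(e⁻) = 2 × 0.3343 = 0.6686 mol
Same current for the same time ⇒ same n(e⁻) = 0.6686 mol in both cells.
Co²⁺ + 2e⁻ → Co, so n(Co) = 0.6686 / 2 = 0.3343 mol
m(Co) = 0.3343 × 58.93 = 19.7 g

19.7 g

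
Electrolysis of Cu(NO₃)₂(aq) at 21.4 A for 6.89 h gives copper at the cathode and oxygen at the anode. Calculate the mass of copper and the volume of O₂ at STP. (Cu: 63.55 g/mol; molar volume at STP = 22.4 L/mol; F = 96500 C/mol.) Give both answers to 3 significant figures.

175 g Cu; 30.8 L O₂

Q = 21.4 × 24804 = 5.308×10^5 C; n(e⁻) = 5.308×10^5 / 96500 = 5.501 mol
Cathode: Cu²⁺ + 2e⁻ → Cu → n(Cu) = 5.501/2 = 2.751 mol → 175 g
Anode: 2H₂O → O₂ + 4H⁺ + 4e⁻ → n(O₂) = 5.501/4 = 1.375 mol → 30.8 L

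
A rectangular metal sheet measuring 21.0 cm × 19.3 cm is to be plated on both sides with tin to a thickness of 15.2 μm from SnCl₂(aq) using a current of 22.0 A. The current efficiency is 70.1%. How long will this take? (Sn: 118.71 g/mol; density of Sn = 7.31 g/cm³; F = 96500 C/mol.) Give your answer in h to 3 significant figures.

Plated area = 2 × 21.0 × 19.3 = 810.6 cm²
Volume = 810.6 × 15.2×10⁻⁴ cm = 1.232 cm³
m(Sn) = 1.232 × 7.31 = 9.006 g
n(Sn) = 9.006 / 118.71 = 0.07587 mol; n(e⁻) = 2 × 0.07587 = 0.1517 mol
Q = 0.1517 × 96500 / 0.701 = 20880 C
t = 20880 / 22.0 = 949.1 s = 0.264 h

0.264 h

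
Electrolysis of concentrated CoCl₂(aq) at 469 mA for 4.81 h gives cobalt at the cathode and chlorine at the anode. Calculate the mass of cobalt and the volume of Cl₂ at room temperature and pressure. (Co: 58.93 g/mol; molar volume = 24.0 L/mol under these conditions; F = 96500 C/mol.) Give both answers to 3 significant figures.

Q = 0.469 × 17316 = 8121 C; n(e⁻) = 8121 / 96500 = 0.08416 mol
Cathode: Co²⁺ + 2e⁻ → Co → n(Co) = 0.08416/2 = 0.04208 mol → 2.48 g
Anode: 2Cl⁻ → Cl₂ + 2e⁻ → n(Cl₂) = 0.08416/2 = 0.04208 mol → 1.01 L

2.48 g Co; 1.01 L Cl₂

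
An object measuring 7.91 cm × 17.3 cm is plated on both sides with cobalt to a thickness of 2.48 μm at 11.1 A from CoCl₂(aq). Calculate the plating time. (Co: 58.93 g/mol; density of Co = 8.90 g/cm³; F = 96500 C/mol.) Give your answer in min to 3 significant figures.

2.97 min

Plated area = 2 × 7.91 × 17.3 = 273.7 cm²
Volume = 273.7 × 2.48×10⁻⁴ cm = 0.06788 cm³
m(Co) = 0.06788 × 8.90 = 0.6041 g
n(Co) = 0.6041 / 58.93 = 0.01025 mol; n(e⁻) = 2 × 0.01025 = 0.02050 mol
Q = 0.02050 × 96500 = 1978 C
t = 1978 / 11.1 = 178.2 s = 2.97 min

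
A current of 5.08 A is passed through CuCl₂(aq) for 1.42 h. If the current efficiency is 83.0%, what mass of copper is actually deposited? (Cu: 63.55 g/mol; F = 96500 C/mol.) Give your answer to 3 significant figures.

7.10 g

Q = 5.08 × 5112 = 25970 C
n(e⁻) = 25970 / 96500 = 0.2691 mol
Cu²⁺ + 2e⁻ → Cu, so theoretical m(Cu) = 0.1346 × 63.55 = 8.554 g
Actual mass = 83.0% × 8.554 = 7.10 g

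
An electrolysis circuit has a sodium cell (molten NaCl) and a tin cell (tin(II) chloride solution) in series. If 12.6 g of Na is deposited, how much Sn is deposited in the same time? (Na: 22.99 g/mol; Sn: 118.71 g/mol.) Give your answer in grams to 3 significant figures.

32.5 g

n(Na) = 12.6 / 22.99 = 0.5481 mol
Na⁺ + e⁻ → Na, so n(e⁻) = 0.5481 mol
Since the cells are in series, n(e⁻) in the Sn cell is also 0.5481 mol.
Sn²⁺ + 2e⁻ → Sn, so n(Sn) = 0.5481 / 2 = 0.2741 mol
m(Sn) = 0.2741 × 118.71 = 32.5 g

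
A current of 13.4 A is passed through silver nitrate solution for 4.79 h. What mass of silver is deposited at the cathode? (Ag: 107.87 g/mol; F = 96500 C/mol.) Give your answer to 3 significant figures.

258 g

Q = It = 13.4 × 17244 = 2.311×10^5 C
n(e⁻) = Q/F = 2.311×10^5/96500 = 2.395 mol
Ag⁺ + e⁻ → Ag, so n(Ag) = 2.395 mol
m = 2.395 × 107.87 = 258 g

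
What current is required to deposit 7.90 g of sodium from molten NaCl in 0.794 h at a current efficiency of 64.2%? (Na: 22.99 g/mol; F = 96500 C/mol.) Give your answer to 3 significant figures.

18.1 A

n(Na) = 7.90 / 22.99 = 0.3436 mol
Na⁺ + e⁻ → Na, so n(e⁻) = 0.3436 mol
Q = 0.3436 × 96500 / 0.642 = 51650 C
I = Q / t = 51650 / 2858.4 s = 18.1 A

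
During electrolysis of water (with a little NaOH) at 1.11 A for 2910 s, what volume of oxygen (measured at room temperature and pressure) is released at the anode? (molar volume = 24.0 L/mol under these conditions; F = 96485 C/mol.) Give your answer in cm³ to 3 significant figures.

201 cm³

Q = 1.11 A × 2910 s = 3230 C
n(e⁻) = 3230 / 96485 = 0.03348 mol
2H₂O → O₂ + 4H⁺ + 4e⁻, so n(O₂) = 0.03348 / 4 = 0.008370 mol
V = 0.008370 × 24.0 = 0.2009 L
= 201 cm³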